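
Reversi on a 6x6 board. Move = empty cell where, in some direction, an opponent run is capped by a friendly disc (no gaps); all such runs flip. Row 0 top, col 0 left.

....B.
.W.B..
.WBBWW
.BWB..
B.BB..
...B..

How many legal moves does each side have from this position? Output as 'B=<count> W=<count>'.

-- B to move --
(0,0): flips 1 -> legal
(0,1): flips 2 -> legal
(0,2): no bracket -> illegal
(1,0): flips 2 -> legal
(1,2): no bracket -> illegal
(1,4): no bracket -> illegal
(1,5): flips 1 -> legal
(2,0): flips 1 -> legal
(3,0): no bracket -> illegal
(3,4): no bracket -> illegal
(3,5): flips 1 -> legal
(4,1): flips 1 -> legal
B mobility = 7
-- W to move --
(0,2): flips 1 -> legal
(0,3): no bracket -> illegal
(0,5): no bracket -> illegal
(1,2): flips 1 -> legal
(1,4): flips 1 -> legal
(1,5): no bracket -> illegal
(2,0): no bracket -> illegal
(3,0): flips 1 -> legal
(3,4): flips 1 -> legal
(4,1): flips 1 -> legal
(4,4): flips 2 -> legal
(5,0): no bracket -> illegal
(5,1): flips 2 -> legal
(5,2): flips 1 -> legal
(5,4): flips 1 -> legal
W mobility = 10

Answer: B=7 W=10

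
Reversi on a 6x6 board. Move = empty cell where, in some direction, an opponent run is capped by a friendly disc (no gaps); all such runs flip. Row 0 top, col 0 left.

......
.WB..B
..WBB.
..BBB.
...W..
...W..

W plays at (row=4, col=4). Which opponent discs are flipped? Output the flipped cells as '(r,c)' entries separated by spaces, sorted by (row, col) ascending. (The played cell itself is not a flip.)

Dir NW: opp run (3,3) capped by W -> flip
Dir N: opp run (3,4) (2,4), next='.' -> no flip
Dir NE: first cell '.' (not opp) -> no flip
Dir W: first cell 'W' (not opp) -> no flip
Dir E: first cell '.' (not opp) -> no flip
Dir SW: first cell 'W' (not opp) -> no flip
Dir S: first cell '.' (not opp) -> no flip
Dir SE: first cell '.' (not opp) -> no flip

Answer: (3,3)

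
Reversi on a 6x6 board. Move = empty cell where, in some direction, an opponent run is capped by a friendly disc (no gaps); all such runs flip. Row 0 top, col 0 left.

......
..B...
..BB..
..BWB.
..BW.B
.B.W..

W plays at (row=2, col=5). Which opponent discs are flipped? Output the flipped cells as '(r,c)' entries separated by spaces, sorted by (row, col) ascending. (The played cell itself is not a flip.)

Answer: (3,4)

Derivation:
Dir NW: first cell '.' (not opp) -> no flip
Dir N: first cell '.' (not opp) -> no flip
Dir NE: edge -> no flip
Dir W: first cell '.' (not opp) -> no flip
Dir E: edge -> no flip
Dir SW: opp run (3,4) capped by W -> flip
Dir S: first cell '.' (not opp) -> no flip
Dir SE: edge -> no flip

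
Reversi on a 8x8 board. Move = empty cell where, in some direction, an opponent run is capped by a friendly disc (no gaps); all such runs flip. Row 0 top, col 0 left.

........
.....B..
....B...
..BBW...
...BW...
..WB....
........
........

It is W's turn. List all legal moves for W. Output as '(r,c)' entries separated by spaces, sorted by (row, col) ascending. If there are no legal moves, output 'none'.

(0,4): no bracket -> illegal
(0,5): no bracket -> illegal
(0,6): no bracket -> illegal
(1,3): no bracket -> illegal
(1,4): flips 1 -> legal
(1,6): no bracket -> illegal
(2,1): no bracket -> illegal
(2,2): flips 1 -> legal
(2,3): no bracket -> illegal
(2,5): no bracket -> illegal
(2,6): no bracket -> illegal
(3,1): flips 2 -> legal
(3,5): no bracket -> illegal
(4,1): no bracket -> illegal
(4,2): flips 1 -> legal
(5,4): flips 1 -> legal
(6,2): flips 1 -> legal
(6,3): no bracket -> illegal
(6,4): no bracket -> illegal

Answer: (1,4) (2,2) (3,1) (4,2) (5,4) (6,2)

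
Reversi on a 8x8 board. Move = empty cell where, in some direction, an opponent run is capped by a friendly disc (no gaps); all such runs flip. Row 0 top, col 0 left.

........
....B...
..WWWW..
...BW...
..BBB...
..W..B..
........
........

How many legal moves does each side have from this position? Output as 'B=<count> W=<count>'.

-- B to move --
(1,1): flips 1 -> legal
(1,2): no bracket -> illegal
(1,3): flips 1 -> legal
(1,5): flips 1 -> legal
(1,6): flips 2 -> legal
(2,1): no bracket -> illegal
(2,6): no bracket -> illegal
(3,1): no bracket -> illegal
(3,2): flips 1 -> legal
(3,5): flips 1 -> legal
(3,6): flips 1 -> legal
(4,1): no bracket -> illegal
(4,5): no bracket -> illegal
(5,1): no bracket -> illegal
(5,3): no bracket -> illegal
(6,1): flips 1 -> legal
(6,2): flips 1 -> legal
(6,3): no bracket -> illegal
B mobility = 9
-- W to move --
(0,3): flips 1 -> legal
(0,4): flips 1 -> legal
(0,5): flips 1 -> legal
(1,3): no bracket -> illegal
(1,5): no bracket -> illegal
(3,1): no bracket -> illegal
(3,2): flips 2 -> legal
(3,5): no bracket -> illegal
(4,1): no bracket -> illegal
(4,5): no bracket -> illegal
(4,6): no bracket -> illegal
(5,1): flips 2 -> legal
(5,3): flips 2 -> legal
(5,4): flips 1 -> legal
(5,6): no bracket -> illegal
(6,4): no bracket -> illegal
(6,5): no bracket -> illegal
(6,6): flips 3 -> legal
W mobility = 8

Answer: B=9 W=8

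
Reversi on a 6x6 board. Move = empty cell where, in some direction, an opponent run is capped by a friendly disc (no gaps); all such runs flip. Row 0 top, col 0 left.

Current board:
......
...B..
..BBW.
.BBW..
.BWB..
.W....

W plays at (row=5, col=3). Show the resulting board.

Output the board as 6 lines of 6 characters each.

Place W at (5,3); scan 8 dirs for brackets.
Dir NW: first cell 'W' (not opp) -> no flip
Dir N: opp run (4,3) capped by W -> flip
Dir NE: first cell '.' (not opp) -> no flip
Dir W: first cell '.' (not opp) -> no flip
Dir E: first cell '.' (not opp) -> no flip
Dir SW: edge -> no flip
Dir S: edge -> no flip
Dir SE: edge -> no flip
All flips: (4,3)

Answer: ......
...B..
..BBW.
.BBW..
.BWW..
.W.W..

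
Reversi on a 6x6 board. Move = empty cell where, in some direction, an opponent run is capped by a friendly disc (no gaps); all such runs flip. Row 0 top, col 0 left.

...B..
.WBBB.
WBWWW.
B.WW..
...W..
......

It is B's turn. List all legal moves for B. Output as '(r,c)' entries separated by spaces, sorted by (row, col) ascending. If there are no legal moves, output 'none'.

(0,0): no bracket -> illegal
(0,1): flips 1 -> legal
(0,2): no bracket -> illegal
(1,0): flips 2 -> legal
(1,5): no bracket -> illegal
(2,5): flips 3 -> legal
(3,1): flips 1 -> legal
(3,4): flips 2 -> legal
(3,5): flips 1 -> legal
(4,1): flips 2 -> legal
(4,2): flips 2 -> legal
(4,4): no bracket -> illegal
(5,2): no bracket -> illegal
(5,3): flips 3 -> legal
(5,4): flips 2 -> legal

Answer: (0,1) (1,0) (2,5) (3,1) (3,4) (3,5) (4,1) (4,2) (5,3) (5,4)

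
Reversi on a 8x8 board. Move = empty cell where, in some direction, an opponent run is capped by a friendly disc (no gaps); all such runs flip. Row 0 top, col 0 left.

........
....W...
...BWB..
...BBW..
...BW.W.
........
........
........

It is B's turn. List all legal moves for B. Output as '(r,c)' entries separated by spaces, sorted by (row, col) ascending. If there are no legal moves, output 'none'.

Answer: (0,3) (0,4) (0,5) (1,5) (3,6) (4,5) (5,4) (5,5)

Derivation:
(0,3): flips 1 -> legal
(0,4): flips 2 -> legal
(0,5): flips 1 -> legal
(1,3): no bracket -> illegal
(1,5): flips 1 -> legal
(2,6): no bracket -> illegal
(3,6): flips 1 -> legal
(3,7): no bracket -> illegal
(4,5): flips 2 -> legal
(4,7): no bracket -> illegal
(5,3): no bracket -> illegal
(5,4): flips 1 -> legal
(5,5): flips 1 -> legal
(5,6): no bracket -> illegal
(5,7): no bracket -> illegal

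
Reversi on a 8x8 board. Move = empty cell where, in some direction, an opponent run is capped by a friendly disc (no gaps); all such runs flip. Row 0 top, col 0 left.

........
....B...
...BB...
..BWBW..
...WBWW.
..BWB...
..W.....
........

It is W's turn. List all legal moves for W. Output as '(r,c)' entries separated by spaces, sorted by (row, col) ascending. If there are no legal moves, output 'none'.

Answer: (1,2) (1,3) (1,5) (2,1) (2,5) (3,1) (4,2) (5,1) (5,5) (6,1) (6,3) (6,5)

Derivation:
(0,3): no bracket -> illegal
(0,4): no bracket -> illegal
(0,5): no bracket -> illegal
(1,2): flips 2 -> legal
(1,3): flips 2 -> legal
(1,5): flips 1 -> legal
(2,1): flips 1 -> legal
(2,2): no bracket -> illegal
(2,5): flips 1 -> legal
(3,1): flips 1 -> legal
(4,1): no bracket -> illegal
(4,2): flips 1 -> legal
(5,1): flips 1 -> legal
(5,5): flips 2 -> legal
(6,1): flips 1 -> legal
(6,3): flips 1 -> legal
(6,4): no bracket -> illegal
(6,5): flips 1 -> legal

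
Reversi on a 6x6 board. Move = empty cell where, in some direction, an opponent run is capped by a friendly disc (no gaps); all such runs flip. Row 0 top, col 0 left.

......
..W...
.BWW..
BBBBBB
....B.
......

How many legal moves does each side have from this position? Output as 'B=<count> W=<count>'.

-- B to move --
(0,1): flips 2 -> legal
(0,2): flips 2 -> legal
(0,3): flips 1 -> legal
(1,1): flips 1 -> legal
(1,3): flips 2 -> legal
(1,4): flips 1 -> legal
(2,4): flips 2 -> legal
B mobility = 7
-- W to move --
(1,0): no bracket -> illegal
(1,1): no bracket -> illegal
(2,0): flips 1 -> legal
(2,4): no bracket -> illegal
(2,5): no bracket -> illegal
(4,0): flips 1 -> legal
(4,1): flips 1 -> legal
(4,2): flips 1 -> legal
(4,3): flips 1 -> legal
(4,5): flips 1 -> legal
(5,3): no bracket -> illegal
(5,4): no bracket -> illegal
(5,5): flips 2 -> legal
W mobility = 7

Answer: B=7 W=7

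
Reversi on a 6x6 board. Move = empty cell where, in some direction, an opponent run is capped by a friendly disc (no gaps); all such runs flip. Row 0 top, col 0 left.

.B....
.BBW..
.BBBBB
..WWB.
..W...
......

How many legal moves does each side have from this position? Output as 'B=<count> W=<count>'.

-- B to move --
(0,2): flips 1 -> legal
(0,3): flips 1 -> legal
(0,4): flips 1 -> legal
(1,4): flips 1 -> legal
(3,1): flips 2 -> legal
(4,1): flips 1 -> legal
(4,3): flips 2 -> legal
(4,4): flips 1 -> legal
(5,1): flips 2 -> legal
(5,2): flips 2 -> legal
(5,3): no bracket -> illegal
B mobility = 10
-- W to move --
(0,0): flips 2 -> legal
(0,2): flips 2 -> legal
(0,3): no bracket -> illegal
(1,0): flips 3 -> legal
(1,4): flips 1 -> legal
(1,5): flips 1 -> legal
(2,0): no bracket -> illegal
(3,0): no bracket -> illegal
(3,1): flips 1 -> legal
(3,5): flips 2 -> legal
(4,3): no bracket -> illegal
(4,4): no bracket -> illegal
(4,5): no bracket -> illegal
W mobility = 7

Answer: B=10 W=7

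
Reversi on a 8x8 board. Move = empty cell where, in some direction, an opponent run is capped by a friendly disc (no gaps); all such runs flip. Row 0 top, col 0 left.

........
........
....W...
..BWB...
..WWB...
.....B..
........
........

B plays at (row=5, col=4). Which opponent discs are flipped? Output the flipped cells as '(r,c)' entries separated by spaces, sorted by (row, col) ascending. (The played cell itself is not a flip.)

Dir NW: opp run (4,3) capped by B -> flip
Dir N: first cell 'B' (not opp) -> no flip
Dir NE: first cell '.' (not opp) -> no flip
Dir W: first cell '.' (not opp) -> no flip
Dir E: first cell 'B' (not opp) -> no flip
Dir SW: first cell '.' (not opp) -> no flip
Dir S: first cell '.' (not opp) -> no flip
Dir SE: first cell '.' (not opp) -> no flip

Answer: (4,3)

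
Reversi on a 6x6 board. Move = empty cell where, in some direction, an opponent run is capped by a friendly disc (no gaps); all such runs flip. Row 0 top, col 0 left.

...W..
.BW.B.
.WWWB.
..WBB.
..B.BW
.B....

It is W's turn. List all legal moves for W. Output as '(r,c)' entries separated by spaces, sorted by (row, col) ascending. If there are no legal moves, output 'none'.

Answer: (0,0) (0,1) (0,5) (1,0) (2,5) (3,5) (4,3) (5,2) (5,5)

Derivation:
(0,0): flips 1 -> legal
(0,1): flips 1 -> legal
(0,2): no bracket -> illegal
(0,4): no bracket -> illegal
(0,5): flips 1 -> legal
(1,0): flips 1 -> legal
(1,3): no bracket -> illegal
(1,5): no bracket -> illegal
(2,0): no bracket -> illegal
(2,5): flips 2 -> legal
(3,1): no bracket -> illegal
(3,5): flips 2 -> legal
(4,0): no bracket -> illegal
(4,1): no bracket -> illegal
(4,3): flips 2 -> legal
(5,0): no bracket -> illegal
(5,2): flips 1 -> legal
(5,3): no bracket -> illegal
(5,4): no bracket -> illegal
(5,5): flips 2 -> legal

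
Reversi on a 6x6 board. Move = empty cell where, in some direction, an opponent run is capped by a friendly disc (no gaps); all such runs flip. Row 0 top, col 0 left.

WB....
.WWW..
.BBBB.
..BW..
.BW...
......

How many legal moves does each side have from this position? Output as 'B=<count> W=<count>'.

-- B to move --
(0,2): flips 2 -> legal
(0,3): flips 2 -> legal
(0,4): flips 1 -> legal
(1,0): no bracket -> illegal
(1,4): no bracket -> illegal
(2,0): no bracket -> illegal
(3,1): no bracket -> illegal
(3,4): flips 1 -> legal
(4,3): flips 2 -> legal
(4,4): flips 1 -> legal
(5,1): flips 2 -> legal
(5,2): flips 1 -> legal
(5,3): no bracket -> illegal
B mobility = 8
-- W to move --
(0,2): flips 1 -> legal
(1,0): no bracket -> illegal
(1,4): no bracket -> illegal
(1,5): flips 1 -> legal
(2,0): no bracket -> illegal
(2,5): no bracket -> illegal
(3,0): flips 1 -> legal
(3,1): flips 3 -> legal
(3,4): flips 1 -> legal
(3,5): flips 1 -> legal
(4,0): flips 1 -> legal
(4,3): no bracket -> illegal
(5,0): no bracket -> illegal
(5,1): no bracket -> illegal
(5,2): no bracket -> illegal
W mobility = 7

Answer: B=8 W=7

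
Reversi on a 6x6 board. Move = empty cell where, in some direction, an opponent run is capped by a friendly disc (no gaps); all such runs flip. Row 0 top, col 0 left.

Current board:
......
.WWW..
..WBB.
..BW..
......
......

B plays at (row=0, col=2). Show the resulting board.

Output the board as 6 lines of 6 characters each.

Place B at (0,2); scan 8 dirs for brackets.
Dir NW: edge -> no flip
Dir N: edge -> no flip
Dir NE: edge -> no flip
Dir W: first cell '.' (not opp) -> no flip
Dir E: first cell '.' (not opp) -> no flip
Dir SW: opp run (1,1), next='.' -> no flip
Dir S: opp run (1,2) (2,2) capped by B -> flip
Dir SE: opp run (1,3) capped by B -> flip
All flips: (1,2) (1,3) (2,2)

Answer: ..B...
.WBB..
..BBB.
..BW..
......
......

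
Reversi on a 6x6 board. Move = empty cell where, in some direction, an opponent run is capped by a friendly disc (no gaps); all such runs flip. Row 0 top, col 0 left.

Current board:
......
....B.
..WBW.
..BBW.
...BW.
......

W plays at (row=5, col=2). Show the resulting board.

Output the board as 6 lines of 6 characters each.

Answer: ......
....B.
..WBW.
..BBW.
...WW.
..W...

Derivation:
Place W at (5,2); scan 8 dirs for brackets.
Dir NW: first cell '.' (not opp) -> no flip
Dir N: first cell '.' (not opp) -> no flip
Dir NE: opp run (4,3) capped by W -> flip
Dir W: first cell '.' (not opp) -> no flip
Dir E: first cell '.' (not opp) -> no flip
Dir SW: edge -> no flip
Dir S: edge -> no flip
Dir SE: edge -> no flip
All flips: (4,3)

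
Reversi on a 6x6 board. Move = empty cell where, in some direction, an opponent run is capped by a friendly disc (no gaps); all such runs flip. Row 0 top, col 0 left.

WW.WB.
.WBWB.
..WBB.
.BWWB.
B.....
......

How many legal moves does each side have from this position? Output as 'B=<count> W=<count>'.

Answer: B=6 W=8

Derivation:
-- B to move --
(0,2): flips 2 -> legal
(1,0): flips 1 -> legal
(2,0): no bracket -> illegal
(2,1): flips 1 -> legal
(4,1): flips 1 -> legal
(4,2): flips 3 -> legal
(4,3): flips 1 -> legal
(4,4): no bracket -> illegal
B mobility = 6
-- W to move --
(0,2): flips 1 -> legal
(0,5): flips 3 -> legal
(1,5): flips 2 -> legal
(2,0): no bracket -> illegal
(2,1): flips 1 -> legal
(2,5): flips 3 -> legal
(3,0): flips 1 -> legal
(3,5): flips 2 -> legal
(4,1): no bracket -> illegal
(4,2): no bracket -> illegal
(4,3): no bracket -> illegal
(4,4): no bracket -> illegal
(4,5): flips 3 -> legal
(5,0): no bracket -> illegal
(5,1): no bracket -> illegal
W mobility = 8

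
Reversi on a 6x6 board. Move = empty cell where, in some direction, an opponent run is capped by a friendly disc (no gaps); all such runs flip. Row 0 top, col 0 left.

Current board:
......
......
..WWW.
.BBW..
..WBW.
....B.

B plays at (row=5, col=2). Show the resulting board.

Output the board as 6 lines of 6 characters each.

Answer: ......
......
..WWW.
.BBW..
..BBW.
..B.B.

Derivation:
Place B at (5,2); scan 8 dirs for brackets.
Dir NW: first cell '.' (not opp) -> no flip
Dir N: opp run (4,2) capped by B -> flip
Dir NE: first cell 'B' (not opp) -> no flip
Dir W: first cell '.' (not opp) -> no flip
Dir E: first cell '.' (not opp) -> no flip
Dir SW: edge -> no flip
Dir S: edge -> no flip
Dir SE: edge -> no flip
All flips: (4,2)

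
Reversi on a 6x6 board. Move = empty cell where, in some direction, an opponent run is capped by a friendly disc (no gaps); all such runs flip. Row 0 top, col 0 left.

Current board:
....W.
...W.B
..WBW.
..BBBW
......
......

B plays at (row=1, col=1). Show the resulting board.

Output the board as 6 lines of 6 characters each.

Answer: ....W.
.B.W.B
..BBW.
..BBBW
......
......

Derivation:
Place B at (1,1); scan 8 dirs for brackets.
Dir NW: first cell '.' (not opp) -> no flip
Dir N: first cell '.' (not opp) -> no flip
Dir NE: first cell '.' (not opp) -> no flip
Dir W: first cell '.' (not opp) -> no flip
Dir E: first cell '.' (not opp) -> no flip
Dir SW: first cell '.' (not opp) -> no flip
Dir S: first cell '.' (not opp) -> no flip
Dir SE: opp run (2,2) capped by B -> flip
All flips: (2,2)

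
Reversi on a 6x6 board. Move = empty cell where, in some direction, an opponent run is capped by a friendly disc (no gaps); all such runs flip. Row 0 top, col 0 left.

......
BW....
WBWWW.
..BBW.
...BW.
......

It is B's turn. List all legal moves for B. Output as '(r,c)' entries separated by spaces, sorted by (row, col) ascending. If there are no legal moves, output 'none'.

Answer: (0,0) (0,1) (1,2) (1,3) (1,4) (1,5) (2,5) (3,0) (3,5) (4,5) (5,5)

Derivation:
(0,0): flips 2 -> legal
(0,1): flips 1 -> legal
(0,2): no bracket -> illegal
(1,2): flips 2 -> legal
(1,3): flips 1 -> legal
(1,4): flips 1 -> legal
(1,5): flips 1 -> legal
(2,5): flips 4 -> legal
(3,0): flips 1 -> legal
(3,1): no bracket -> illegal
(3,5): flips 1 -> legal
(4,5): flips 1 -> legal
(5,3): no bracket -> illegal
(5,4): no bracket -> illegal
(5,5): flips 1 -> legal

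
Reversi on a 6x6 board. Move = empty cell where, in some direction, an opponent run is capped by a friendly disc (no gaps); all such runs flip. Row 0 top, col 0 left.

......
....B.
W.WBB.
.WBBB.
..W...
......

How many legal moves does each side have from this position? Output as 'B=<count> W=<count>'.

Answer: B=6 W=4

Derivation:
-- B to move --
(1,0): no bracket -> illegal
(1,1): flips 1 -> legal
(1,2): flips 1 -> legal
(1,3): no bracket -> illegal
(2,1): flips 1 -> legal
(3,0): flips 1 -> legal
(4,0): no bracket -> illegal
(4,1): no bracket -> illegal
(4,3): no bracket -> illegal
(5,1): flips 1 -> legal
(5,2): flips 1 -> legal
(5,3): no bracket -> illegal
B mobility = 6
-- W to move --
(0,3): no bracket -> illegal
(0,4): no bracket -> illegal
(0,5): no bracket -> illegal
(1,2): no bracket -> illegal
(1,3): no bracket -> illegal
(1,5): flips 2 -> legal
(2,1): no bracket -> illegal
(2,5): flips 2 -> legal
(3,5): flips 3 -> legal
(4,1): no bracket -> illegal
(4,3): no bracket -> illegal
(4,4): flips 1 -> legal
(4,5): no bracket -> illegal
W mobility = 4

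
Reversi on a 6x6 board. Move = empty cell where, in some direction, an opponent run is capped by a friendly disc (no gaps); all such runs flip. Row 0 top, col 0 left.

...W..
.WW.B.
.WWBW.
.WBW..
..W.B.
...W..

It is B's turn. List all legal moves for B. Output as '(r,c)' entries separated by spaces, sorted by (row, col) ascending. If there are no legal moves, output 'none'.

(0,0): flips 3 -> legal
(0,1): flips 1 -> legal
(0,2): flips 2 -> legal
(0,4): no bracket -> illegal
(1,0): flips 1 -> legal
(1,3): no bracket -> illegal
(1,5): no bracket -> illegal
(2,0): flips 2 -> legal
(2,5): flips 1 -> legal
(3,0): flips 1 -> legal
(3,4): flips 2 -> legal
(3,5): no bracket -> illegal
(4,0): no bracket -> illegal
(4,1): no bracket -> illegal
(4,3): flips 1 -> legal
(5,1): no bracket -> illegal
(5,2): flips 1 -> legal
(5,4): no bracket -> illegal

Answer: (0,0) (0,1) (0,2) (1,0) (2,0) (2,5) (3,0) (3,4) (4,3) (5,2)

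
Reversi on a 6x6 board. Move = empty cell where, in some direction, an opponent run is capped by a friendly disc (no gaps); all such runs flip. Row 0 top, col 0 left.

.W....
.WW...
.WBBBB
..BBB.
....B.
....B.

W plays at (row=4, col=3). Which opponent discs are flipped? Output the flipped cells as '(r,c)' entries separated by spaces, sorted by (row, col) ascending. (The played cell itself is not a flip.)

Dir NW: opp run (3,2) capped by W -> flip
Dir N: opp run (3,3) (2,3), next='.' -> no flip
Dir NE: opp run (3,4) (2,5), next=edge -> no flip
Dir W: first cell '.' (not opp) -> no flip
Dir E: opp run (4,4), next='.' -> no flip
Dir SW: first cell '.' (not opp) -> no flip
Dir S: first cell '.' (not opp) -> no flip
Dir SE: opp run (5,4), next=edge -> no flip

Answer: (3,2)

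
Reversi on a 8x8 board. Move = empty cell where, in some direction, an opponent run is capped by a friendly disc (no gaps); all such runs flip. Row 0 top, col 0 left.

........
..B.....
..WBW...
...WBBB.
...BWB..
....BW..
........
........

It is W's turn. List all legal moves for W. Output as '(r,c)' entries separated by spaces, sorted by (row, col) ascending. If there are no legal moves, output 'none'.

(0,1): no bracket -> illegal
(0,2): flips 1 -> legal
(0,3): no bracket -> illegal
(1,1): no bracket -> illegal
(1,3): flips 1 -> legal
(1,4): no bracket -> illegal
(2,1): no bracket -> illegal
(2,5): flips 2 -> legal
(2,6): flips 1 -> legal
(2,7): no bracket -> illegal
(3,2): no bracket -> illegal
(3,7): flips 3 -> legal
(4,2): flips 1 -> legal
(4,6): flips 2 -> legal
(4,7): no bracket -> illegal
(5,2): no bracket -> illegal
(5,3): flips 2 -> legal
(5,6): no bracket -> illegal
(6,3): no bracket -> illegal
(6,4): flips 1 -> legal
(6,5): no bracket -> illegal

Answer: (0,2) (1,3) (2,5) (2,6) (3,7) (4,2) (4,6) (5,3) (6,4)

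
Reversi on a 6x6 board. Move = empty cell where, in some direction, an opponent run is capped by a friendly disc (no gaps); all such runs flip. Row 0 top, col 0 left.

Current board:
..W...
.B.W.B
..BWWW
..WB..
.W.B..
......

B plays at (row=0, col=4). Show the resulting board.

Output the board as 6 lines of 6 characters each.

Answer: ..W.B.
.B.B.B
..BWWW
..WB..
.W.B..
......

Derivation:
Place B at (0,4); scan 8 dirs for brackets.
Dir NW: edge -> no flip
Dir N: edge -> no flip
Dir NE: edge -> no flip
Dir W: first cell '.' (not opp) -> no flip
Dir E: first cell '.' (not opp) -> no flip
Dir SW: opp run (1,3) capped by B -> flip
Dir S: first cell '.' (not opp) -> no flip
Dir SE: first cell 'B' (not opp) -> no flip
All flips: (1,3)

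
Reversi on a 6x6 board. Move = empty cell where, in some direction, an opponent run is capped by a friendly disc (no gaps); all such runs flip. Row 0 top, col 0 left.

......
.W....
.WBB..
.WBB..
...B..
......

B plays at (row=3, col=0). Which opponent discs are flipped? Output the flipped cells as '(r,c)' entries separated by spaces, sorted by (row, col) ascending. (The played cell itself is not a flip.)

Answer: (3,1)

Derivation:
Dir NW: edge -> no flip
Dir N: first cell '.' (not opp) -> no flip
Dir NE: opp run (2,1), next='.' -> no flip
Dir W: edge -> no flip
Dir E: opp run (3,1) capped by B -> flip
Dir SW: edge -> no flip
Dir S: first cell '.' (not opp) -> no flip
Dir SE: first cell '.' (not opp) -> no flip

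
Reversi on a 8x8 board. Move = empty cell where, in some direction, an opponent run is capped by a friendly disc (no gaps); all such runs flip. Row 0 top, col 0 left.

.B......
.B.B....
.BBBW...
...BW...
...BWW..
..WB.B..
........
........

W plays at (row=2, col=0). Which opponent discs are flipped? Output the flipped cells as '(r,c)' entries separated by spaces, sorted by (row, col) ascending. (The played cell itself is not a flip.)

Answer: (2,1) (2,2) (2,3)

Derivation:
Dir NW: edge -> no flip
Dir N: first cell '.' (not opp) -> no flip
Dir NE: opp run (1,1), next='.' -> no flip
Dir W: edge -> no flip
Dir E: opp run (2,1) (2,2) (2,3) capped by W -> flip
Dir SW: edge -> no flip
Dir S: first cell '.' (not opp) -> no flip
Dir SE: first cell '.' (not opp) -> no flip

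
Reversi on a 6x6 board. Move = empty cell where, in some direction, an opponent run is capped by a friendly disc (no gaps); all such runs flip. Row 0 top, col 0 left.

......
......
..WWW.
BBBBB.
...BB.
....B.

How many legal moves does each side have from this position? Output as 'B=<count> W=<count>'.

Answer: B=5 W=6

Derivation:
-- B to move --
(1,1): flips 1 -> legal
(1,2): flips 2 -> legal
(1,3): flips 2 -> legal
(1,4): flips 2 -> legal
(1,5): flips 1 -> legal
(2,1): no bracket -> illegal
(2,5): no bracket -> illegal
(3,5): no bracket -> illegal
B mobility = 5
-- W to move --
(2,0): no bracket -> illegal
(2,1): no bracket -> illegal
(2,5): no bracket -> illegal
(3,5): no bracket -> illegal
(4,0): flips 1 -> legal
(4,1): flips 1 -> legal
(4,2): flips 2 -> legal
(4,5): flips 1 -> legal
(5,2): no bracket -> illegal
(5,3): flips 2 -> legal
(5,5): flips 2 -> legal
W mobility = 6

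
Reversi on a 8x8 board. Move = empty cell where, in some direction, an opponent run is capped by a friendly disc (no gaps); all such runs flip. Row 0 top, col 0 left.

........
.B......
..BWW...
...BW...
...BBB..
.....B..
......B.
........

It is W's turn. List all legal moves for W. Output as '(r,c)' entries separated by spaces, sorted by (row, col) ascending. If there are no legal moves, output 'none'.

(0,0): no bracket -> illegal
(0,1): no bracket -> illegal
(0,2): no bracket -> illegal
(1,0): no bracket -> illegal
(1,2): no bracket -> illegal
(1,3): no bracket -> illegal
(2,0): no bracket -> illegal
(2,1): flips 1 -> legal
(3,1): no bracket -> illegal
(3,2): flips 1 -> legal
(3,5): no bracket -> illegal
(3,6): no bracket -> illegal
(4,2): flips 1 -> legal
(4,6): no bracket -> illegal
(5,2): flips 1 -> legal
(5,3): flips 2 -> legal
(5,4): flips 1 -> legal
(5,6): flips 1 -> legal
(5,7): no bracket -> illegal
(6,4): no bracket -> illegal
(6,5): no bracket -> illegal
(6,7): no bracket -> illegal
(7,5): no bracket -> illegal
(7,6): no bracket -> illegal
(7,7): no bracket -> illegal

Answer: (2,1) (3,2) (4,2) (5,2) (5,3) (5,4) (5,6)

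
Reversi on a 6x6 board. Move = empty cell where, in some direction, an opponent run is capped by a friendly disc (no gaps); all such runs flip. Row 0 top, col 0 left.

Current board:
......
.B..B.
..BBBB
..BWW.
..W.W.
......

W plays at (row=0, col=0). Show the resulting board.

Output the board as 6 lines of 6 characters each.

Answer: W.....
.W..B.
..WBBB
..BWW.
..W.W.
......

Derivation:
Place W at (0,0); scan 8 dirs for brackets.
Dir NW: edge -> no flip
Dir N: edge -> no flip
Dir NE: edge -> no flip
Dir W: edge -> no flip
Dir E: first cell '.' (not opp) -> no flip
Dir SW: edge -> no flip
Dir S: first cell '.' (not opp) -> no flip
Dir SE: opp run (1,1) (2,2) capped by W -> flip
All flips: (1,1) (2,2)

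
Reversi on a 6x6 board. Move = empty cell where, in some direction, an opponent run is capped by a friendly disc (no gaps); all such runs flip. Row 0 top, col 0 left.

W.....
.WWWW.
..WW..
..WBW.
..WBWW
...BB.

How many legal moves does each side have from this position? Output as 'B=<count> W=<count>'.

Answer: B=9 W=2

Derivation:
-- B to move --
(0,1): no bracket -> illegal
(0,2): no bracket -> illegal
(0,3): flips 2 -> legal
(0,4): no bracket -> illegal
(0,5): no bracket -> illegal
(1,0): no bracket -> illegal
(1,5): no bracket -> illegal
(2,0): no bracket -> illegal
(2,1): flips 1 -> legal
(2,4): flips 2 -> legal
(2,5): flips 1 -> legal
(3,1): flips 2 -> legal
(3,5): flips 2 -> legal
(4,1): flips 1 -> legal
(5,1): flips 1 -> legal
(5,2): no bracket -> illegal
(5,5): flips 1 -> legal
B mobility = 9
-- W to move --
(2,4): flips 1 -> legal
(5,2): flips 1 -> legal
(5,5): no bracket -> illegal
W mobility = 2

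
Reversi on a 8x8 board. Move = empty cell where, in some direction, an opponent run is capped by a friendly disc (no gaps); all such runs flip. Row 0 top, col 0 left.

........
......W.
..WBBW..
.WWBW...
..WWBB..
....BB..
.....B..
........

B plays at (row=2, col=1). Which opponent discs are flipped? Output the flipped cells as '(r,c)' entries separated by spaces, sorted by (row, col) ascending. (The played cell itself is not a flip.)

Dir NW: first cell '.' (not opp) -> no flip
Dir N: first cell '.' (not opp) -> no flip
Dir NE: first cell '.' (not opp) -> no flip
Dir W: first cell '.' (not opp) -> no flip
Dir E: opp run (2,2) capped by B -> flip
Dir SW: first cell '.' (not opp) -> no flip
Dir S: opp run (3,1), next='.' -> no flip
Dir SE: opp run (3,2) (4,3) capped by B -> flip

Answer: (2,2) (3,2) (4,3)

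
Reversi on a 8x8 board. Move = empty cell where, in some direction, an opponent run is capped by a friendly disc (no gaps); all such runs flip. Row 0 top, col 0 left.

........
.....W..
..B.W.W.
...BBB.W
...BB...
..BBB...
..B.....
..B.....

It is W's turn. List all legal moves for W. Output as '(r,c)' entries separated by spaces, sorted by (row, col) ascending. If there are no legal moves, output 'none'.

(1,1): no bracket -> illegal
(1,2): no bracket -> illegal
(1,3): no bracket -> illegal
(2,1): no bracket -> illegal
(2,3): no bracket -> illegal
(2,5): no bracket -> illegal
(3,1): no bracket -> illegal
(3,2): no bracket -> illegal
(3,6): no bracket -> illegal
(4,1): no bracket -> illegal
(4,2): flips 1 -> legal
(4,5): no bracket -> illegal
(4,6): flips 1 -> legal
(5,1): no bracket -> illegal
(5,5): no bracket -> illegal
(6,1): no bracket -> illegal
(6,3): no bracket -> illegal
(6,4): flips 3 -> legal
(6,5): no bracket -> illegal
(7,1): flips 4 -> legal
(7,3): no bracket -> illegal

Answer: (4,2) (4,6) (6,4) (7,1)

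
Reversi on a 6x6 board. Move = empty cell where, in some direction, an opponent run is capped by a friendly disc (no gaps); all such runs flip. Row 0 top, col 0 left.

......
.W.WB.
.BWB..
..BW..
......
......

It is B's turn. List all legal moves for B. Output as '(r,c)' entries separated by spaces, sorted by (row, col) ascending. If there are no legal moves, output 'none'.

Answer: (0,1) (0,3) (1,2) (3,4) (4,3)

Derivation:
(0,0): no bracket -> illegal
(0,1): flips 1 -> legal
(0,2): no bracket -> illegal
(0,3): flips 1 -> legal
(0,4): no bracket -> illegal
(1,0): no bracket -> illegal
(1,2): flips 2 -> legal
(2,0): no bracket -> illegal
(2,4): no bracket -> illegal
(3,1): no bracket -> illegal
(3,4): flips 1 -> legal
(4,2): no bracket -> illegal
(4,3): flips 1 -> legal
(4,4): no bracket -> illegal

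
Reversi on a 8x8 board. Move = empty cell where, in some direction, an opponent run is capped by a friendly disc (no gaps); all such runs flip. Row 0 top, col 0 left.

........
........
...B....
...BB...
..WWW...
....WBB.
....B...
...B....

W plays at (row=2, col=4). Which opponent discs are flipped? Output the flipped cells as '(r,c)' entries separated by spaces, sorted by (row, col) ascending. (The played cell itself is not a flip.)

Dir NW: first cell '.' (not opp) -> no flip
Dir N: first cell '.' (not opp) -> no flip
Dir NE: first cell '.' (not opp) -> no flip
Dir W: opp run (2,3), next='.' -> no flip
Dir E: first cell '.' (not opp) -> no flip
Dir SW: opp run (3,3) capped by W -> flip
Dir S: opp run (3,4) capped by W -> flip
Dir SE: first cell '.' (not opp) -> no flip

Answer: (3,3) (3,4)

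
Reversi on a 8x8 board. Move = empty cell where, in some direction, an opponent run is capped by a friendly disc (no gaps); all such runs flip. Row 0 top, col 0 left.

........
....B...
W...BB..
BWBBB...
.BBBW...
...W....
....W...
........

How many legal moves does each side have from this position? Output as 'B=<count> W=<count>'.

Answer: B=7 W=6

Derivation:
-- B to move --
(1,0): flips 1 -> legal
(1,1): no bracket -> illegal
(2,1): flips 1 -> legal
(2,2): no bracket -> illegal
(3,5): no bracket -> illegal
(4,0): no bracket -> illegal
(4,5): flips 1 -> legal
(5,2): no bracket -> illegal
(5,4): flips 1 -> legal
(5,5): flips 1 -> legal
(6,2): no bracket -> illegal
(6,3): flips 1 -> legal
(6,5): no bracket -> illegal
(7,3): no bracket -> illegal
(7,4): no bracket -> illegal
(7,5): flips 2 -> legal
B mobility = 7
-- W to move --
(0,3): no bracket -> illegal
(0,4): flips 3 -> legal
(0,5): no bracket -> illegal
(1,3): no bracket -> illegal
(1,5): no bracket -> illegal
(1,6): no bracket -> illegal
(2,1): no bracket -> illegal
(2,2): flips 1 -> legal
(2,3): flips 2 -> legal
(2,6): no bracket -> illegal
(3,5): flips 3 -> legal
(3,6): no bracket -> illegal
(4,0): flips 4 -> legal
(4,5): no bracket -> illegal
(5,0): no bracket -> illegal
(5,1): flips 1 -> legal
(5,2): no bracket -> illegal
(5,4): no bracket -> illegal
W mobility = 6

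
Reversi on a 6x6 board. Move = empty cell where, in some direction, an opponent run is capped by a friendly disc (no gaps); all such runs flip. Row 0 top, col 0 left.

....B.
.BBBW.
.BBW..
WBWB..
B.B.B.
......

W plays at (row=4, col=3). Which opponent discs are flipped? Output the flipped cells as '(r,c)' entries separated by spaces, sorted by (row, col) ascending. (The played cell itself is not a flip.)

Dir NW: first cell 'W' (not opp) -> no flip
Dir N: opp run (3,3) capped by W -> flip
Dir NE: first cell '.' (not opp) -> no flip
Dir W: opp run (4,2), next='.' -> no flip
Dir E: opp run (4,4), next='.' -> no flip
Dir SW: first cell '.' (not opp) -> no flip
Dir S: first cell '.' (not opp) -> no flip
Dir SE: first cell '.' (not opp) -> no flip

Answer: (3,3)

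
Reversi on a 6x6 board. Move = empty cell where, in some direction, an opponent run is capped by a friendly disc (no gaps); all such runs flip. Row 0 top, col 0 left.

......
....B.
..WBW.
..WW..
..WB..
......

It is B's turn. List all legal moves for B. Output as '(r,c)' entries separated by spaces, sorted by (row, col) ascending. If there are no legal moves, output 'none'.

(1,1): no bracket -> illegal
(1,2): no bracket -> illegal
(1,3): no bracket -> illegal
(1,5): no bracket -> illegal
(2,1): flips 2 -> legal
(2,5): flips 1 -> legal
(3,1): no bracket -> illegal
(3,4): flips 1 -> legal
(3,5): no bracket -> illegal
(4,1): flips 2 -> legal
(4,4): no bracket -> illegal
(5,1): no bracket -> illegal
(5,2): no bracket -> illegal
(5,3): no bracket -> illegal

Answer: (2,1) (2,5) (3,4) (4,1)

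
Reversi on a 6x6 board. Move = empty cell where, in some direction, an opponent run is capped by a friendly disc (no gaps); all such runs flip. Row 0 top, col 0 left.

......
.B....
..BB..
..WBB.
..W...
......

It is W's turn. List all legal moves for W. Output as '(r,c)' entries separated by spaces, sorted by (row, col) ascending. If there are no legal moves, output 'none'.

(0,0): no bracket -> illegal
(0,1): no bracket -> illegal
(0,2): no bracket -> illegal
(1,0): no bracket -> illegal
(1,2): flips 1 -> legal
(1,3): no bracket -> illegal
(1,4): flips 1 -> legal
(2,0): no bracket -> illegal
(2,1): no bracket -> illegal
(2,4): flips 1 -> legal
(2,5): no bracket -> illegal
(3,1): no bracket -> illegal
(3,5): flips 2 -> legal
(4,3): no bracket -> illegal
(4,4): no bracket -> illegal
(4,5): no bracket -> illegal

Answer: (1,2) (1,4) (2,4) (3,5)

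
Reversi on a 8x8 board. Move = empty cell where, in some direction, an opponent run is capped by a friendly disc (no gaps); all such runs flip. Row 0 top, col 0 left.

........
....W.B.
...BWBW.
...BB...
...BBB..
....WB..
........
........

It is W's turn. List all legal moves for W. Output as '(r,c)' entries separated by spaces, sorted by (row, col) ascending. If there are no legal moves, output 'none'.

Answer: (0,6) (2,2) (3,2) (3,6) (4,2) (5,6)

Derivation:
(0,5): no bracket -> illegal
(0,6): flips 1 -> legal
(0,7): no bracket -> illegal
(1,2): no bracket -> illegal
(1,3): no bracket -> illegal
(1,5): no bracket -> illegal
(1,7): no bracket -> illegal
(2,2): flips 1 -> legal
(2,7): no bracket -> illegal
(3,2): flips 2 -> legal
(3,5): no bracket -> illegal
(3,6): flips 2 -> legal
(4,2): flips 1 -> legal
(4,6): no bracket -> illegal
(5,2): no bracket -> illegal
(5,3): no bracket -> illegal
(5,6): flips 1 -> legal
(6,4): no bracket -> illegal
(6,5): no bracket -> illegal
(6,6): no bracket -> illegal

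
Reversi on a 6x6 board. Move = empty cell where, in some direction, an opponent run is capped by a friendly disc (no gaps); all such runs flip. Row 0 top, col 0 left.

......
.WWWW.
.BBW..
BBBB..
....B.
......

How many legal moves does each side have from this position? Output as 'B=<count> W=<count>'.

-- B to move --
(0,0): flips 1 -> legal
(0,1): flips 1 -> legal
(0,2): flips 1 -> legal
(0,3): flips 3 -> legal
(0,4): flips 1 -> legal
(0,5): flips 2 -> legal
(1,0): no bracket -> illegal
(1,5): no bracket -> illegal
(2,0): no bracket -> illegal
(2,4): flips 1 -> legal
(2,5): no bracket -> illegal
(3,4): no bracket -> illegal
B mobility = 7
-- W to move --
(1,0): no bracket -> illegal
(2,0): flips 2 -> legal
(2,4): no bracket -> illegal
(3,4): no bracket -> illegal
(3,5): no bracket -> illegal
(4,0): flips 2 -> legal
(4,1): flips 3 -> legal
(4,2): flips 2 -> legal
(4,3): flips 1 -> legal
(4,5): no bracket -> illegal
(5,3): no bracket -> illegal
(5,4): no bracket -> illegal
(5,5): flips 3 -> legal
W mobility = 6

Answer: B=7 W=6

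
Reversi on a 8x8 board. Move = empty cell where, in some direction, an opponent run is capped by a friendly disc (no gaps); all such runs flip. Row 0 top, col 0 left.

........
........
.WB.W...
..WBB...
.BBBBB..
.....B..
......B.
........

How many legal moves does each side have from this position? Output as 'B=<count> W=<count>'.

Answer: B=6 W=7

Derivation:
-- B to move --
(1,0): flips 2 -> legal
(1,1): no bracket -> illegal
(1,2): no bracket -> illegal
(1,3): no bracket -> illegal
(1,4): flips 1 -> legal
(1,5): flips 1 -> legal
(2,0): flips 1 -> legal
(2,3): flips 1 -> legal
(2,5): no bracket -> illegal
(3,0): no bracket -> illegal
(3,1): flips 1 -> legal
(3,5): no bracket -> illegal
B mobility = 6
-- W to move --
(1,1): no bracket -> illegal
(1,2): flips 1 -> legal
(1,3): no bracket -> illegal
(2,3): flips 1 -> legal
(2,5): no bracket -> illegal
(3,0): no bracket -> illegal
(3,1): no bracket -> illegal
(3,5): flips 2 -> legal
(3,6): no bracket -> illegal
(4,0): no bracket -> illegal
(4,6): no bracket -> illegal
(5,0): flips 1 -> legal
(5,1): flips 2 -> legal
(5,2): flips 1 -> legal
(5,3): no bracket -> illegal
(5,4): flips 3 -> legal
(5,6): no bracket -> illegal
(5,7): no bracket -> illegal
(6,4): no bracket -> illegal
(6,5): no bracket -> illegal
(6,7): no bracket -> illegal
(7,5): no bracket -> illegal
(7,6): no bracket -> illegal
(7,7): no bracket -> illegal
W mobility = 7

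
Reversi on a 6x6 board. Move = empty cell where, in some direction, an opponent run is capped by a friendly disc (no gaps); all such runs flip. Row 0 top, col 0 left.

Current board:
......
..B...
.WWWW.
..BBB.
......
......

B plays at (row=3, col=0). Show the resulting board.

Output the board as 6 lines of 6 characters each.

Answer: ......
..B...
.BWWW.
B.BBB.
......
......

Derivation:
Place B at (3,0); scan 8 dirs for brackets.
Dir NW: edge -> no flip
Dir N: first cell '.' (not opp) -> no flip
Dir NE: opp run (2,1) capped by B -> flip
Dir W: edge -> no flip
Dir E: first cell '.' (not opp) -> no flip
Dir SW: edge -> no flip
Dir S: first cell '.' (not opp) -> no flip
Dir SE: first cell '.' (not opp) -> no flip
All flips: (2,1)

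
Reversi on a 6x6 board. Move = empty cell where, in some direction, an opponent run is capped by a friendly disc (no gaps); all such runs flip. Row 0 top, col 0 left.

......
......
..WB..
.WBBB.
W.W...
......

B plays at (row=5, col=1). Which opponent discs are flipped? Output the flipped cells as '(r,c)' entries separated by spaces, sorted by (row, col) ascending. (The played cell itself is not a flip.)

Dir NW: opp run (4,0), next=edge -> no flip
Dir N: first cell '.' (not opp) -> no flip
Dir NE: opp run (4,2) capped by B -> flip
Dir W: first cell '.' (not opp) -> no flip
Dir E: first cell '.' (not opp) -> no flip
Dir SW: edge -> no flip
Dir S: edge -> no flip
Dir SE: edge -> no flip

Answer: (4,2)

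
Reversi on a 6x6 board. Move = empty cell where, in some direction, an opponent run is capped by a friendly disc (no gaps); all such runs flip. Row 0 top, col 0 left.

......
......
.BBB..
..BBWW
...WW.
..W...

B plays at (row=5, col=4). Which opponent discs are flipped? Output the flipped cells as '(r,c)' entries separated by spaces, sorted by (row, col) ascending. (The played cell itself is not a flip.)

Answer: (4,3)

Derivation:
Dir NW: opp run (4,3) capped by B -> flip
Dir N: opp run (4,4) (3,4), next='.' -> no flip
Dir NE: first cell '.' (not opp) -> no flip
Dir W: first cell '.' (not opp) -> no flip
Dir E: first cell '.' (not opp) -> no flip
Dir SW: edge -> no flip
Dir S: edge -> no flip
Dir SE: edge -> no flip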